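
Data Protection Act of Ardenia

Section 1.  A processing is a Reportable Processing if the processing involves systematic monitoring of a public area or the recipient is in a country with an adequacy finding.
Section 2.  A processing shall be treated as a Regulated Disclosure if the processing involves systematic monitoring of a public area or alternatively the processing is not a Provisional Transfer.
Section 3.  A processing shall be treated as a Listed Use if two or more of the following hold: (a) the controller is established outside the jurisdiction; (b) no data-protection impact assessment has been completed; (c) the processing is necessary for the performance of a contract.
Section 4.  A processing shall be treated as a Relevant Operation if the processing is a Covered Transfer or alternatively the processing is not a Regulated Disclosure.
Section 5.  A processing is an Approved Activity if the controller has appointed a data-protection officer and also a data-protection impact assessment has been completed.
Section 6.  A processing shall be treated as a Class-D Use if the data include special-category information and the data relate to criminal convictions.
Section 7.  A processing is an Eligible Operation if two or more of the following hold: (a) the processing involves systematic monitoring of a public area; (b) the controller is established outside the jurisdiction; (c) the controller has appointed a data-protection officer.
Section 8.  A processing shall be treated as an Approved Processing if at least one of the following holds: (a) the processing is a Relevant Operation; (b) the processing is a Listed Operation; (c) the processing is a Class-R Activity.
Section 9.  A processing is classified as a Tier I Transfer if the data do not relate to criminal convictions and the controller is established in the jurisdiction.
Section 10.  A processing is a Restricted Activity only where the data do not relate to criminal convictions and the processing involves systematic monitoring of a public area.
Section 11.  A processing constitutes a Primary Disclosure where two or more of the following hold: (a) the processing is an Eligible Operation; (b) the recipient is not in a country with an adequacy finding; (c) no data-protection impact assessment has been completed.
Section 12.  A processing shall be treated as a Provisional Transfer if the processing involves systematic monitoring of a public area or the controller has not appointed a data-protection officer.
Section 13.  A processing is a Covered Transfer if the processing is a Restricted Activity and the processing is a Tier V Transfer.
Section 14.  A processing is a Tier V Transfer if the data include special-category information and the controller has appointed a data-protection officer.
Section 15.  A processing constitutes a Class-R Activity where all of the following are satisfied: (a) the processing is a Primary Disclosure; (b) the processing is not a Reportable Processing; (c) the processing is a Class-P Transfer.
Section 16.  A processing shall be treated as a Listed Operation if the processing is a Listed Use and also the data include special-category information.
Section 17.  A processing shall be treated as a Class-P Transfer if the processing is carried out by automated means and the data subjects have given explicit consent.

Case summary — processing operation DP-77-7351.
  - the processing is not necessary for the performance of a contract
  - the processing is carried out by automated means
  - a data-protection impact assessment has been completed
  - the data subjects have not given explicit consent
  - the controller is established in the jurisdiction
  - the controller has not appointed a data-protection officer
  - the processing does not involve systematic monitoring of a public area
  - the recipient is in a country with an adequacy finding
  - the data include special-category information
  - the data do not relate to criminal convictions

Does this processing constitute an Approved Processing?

Under section 10: the data do not relate to criminal convictions? yes; and the processing involves systematic monitoring of a public area? no. So the processing is not a Restricted Activity.
Under section 14: the data include special-category information? yes; and the controller has appointed a data-protection officer? no. So the processing is not a Tier V Transfer.
Under section 13: Restricted Activity (section 10)? no; and Tier V Transfer (section 14)? no. So the processing is not a Covered Transfer.
Under section 12: the processing involves systematic monitoring of a public area? no; or the controller has not appointed a data-protection officer? yes. So the processing is a Provisional Transfer.
Under section 2: the processing involves systematic monitoring of a public area? no; or not a Provisional Transfer (section 12)? no. So the processing is not a Regulated Disclosure.
Under section 4: Covered Transfer (section 13)? no; or not a Regulated Disclosure (section 2)? yes. So the processing is a Relevant Operation.
Under section 3: the controller is established outside the jurisdiction? no; no data-protection impact assessment has been completed? no; the processing is necessary for the performance of a contract? no — 0 of 3 hold (need ≥2) → not satisfied.
Under section 16: Listed Use (section 3)? no; and the data include special-category information? yes. So the processing is not a Listed Operation.
Under section 7: the processing involves systematic monitoring of a public area? no; the controller is established outside the jurisdiction? no; the controller has appointed a data-protection officer? no — 0 of 3 hold (need ≥2) → not satisfied.
Under section 11: Eligible Operation (section 7)? no; the recipient is not in a country with an adequacy finding? no; no data-protection impact assessment has been completed? no — 0 of 3 hold (need ≥2) → not satisfied.
Under section 1: the processing involves systematic monitoring of a public area? no; or the recipient is in a country with an adequacy finding? yes. So the processing is a Reportable Processing.
Under section 17: the processing is carried out by automated means? yes; and the data subjects have given explicit consent? no. So the processing is not a Class-P Transfer.
Under section 15: Primary Disclosure (section 11)? no; and not a Reportable Processing (section 1)? no; and Class-P Transfer (section 17)? no. So the processing is not a Class-R Activity.
Under section 8: Relevant Operation (section 4)? yes; or Listed Operation (section 16)? no; or Class-R Activity (section 15)? no. So the processing is an Approved Processing.

Yes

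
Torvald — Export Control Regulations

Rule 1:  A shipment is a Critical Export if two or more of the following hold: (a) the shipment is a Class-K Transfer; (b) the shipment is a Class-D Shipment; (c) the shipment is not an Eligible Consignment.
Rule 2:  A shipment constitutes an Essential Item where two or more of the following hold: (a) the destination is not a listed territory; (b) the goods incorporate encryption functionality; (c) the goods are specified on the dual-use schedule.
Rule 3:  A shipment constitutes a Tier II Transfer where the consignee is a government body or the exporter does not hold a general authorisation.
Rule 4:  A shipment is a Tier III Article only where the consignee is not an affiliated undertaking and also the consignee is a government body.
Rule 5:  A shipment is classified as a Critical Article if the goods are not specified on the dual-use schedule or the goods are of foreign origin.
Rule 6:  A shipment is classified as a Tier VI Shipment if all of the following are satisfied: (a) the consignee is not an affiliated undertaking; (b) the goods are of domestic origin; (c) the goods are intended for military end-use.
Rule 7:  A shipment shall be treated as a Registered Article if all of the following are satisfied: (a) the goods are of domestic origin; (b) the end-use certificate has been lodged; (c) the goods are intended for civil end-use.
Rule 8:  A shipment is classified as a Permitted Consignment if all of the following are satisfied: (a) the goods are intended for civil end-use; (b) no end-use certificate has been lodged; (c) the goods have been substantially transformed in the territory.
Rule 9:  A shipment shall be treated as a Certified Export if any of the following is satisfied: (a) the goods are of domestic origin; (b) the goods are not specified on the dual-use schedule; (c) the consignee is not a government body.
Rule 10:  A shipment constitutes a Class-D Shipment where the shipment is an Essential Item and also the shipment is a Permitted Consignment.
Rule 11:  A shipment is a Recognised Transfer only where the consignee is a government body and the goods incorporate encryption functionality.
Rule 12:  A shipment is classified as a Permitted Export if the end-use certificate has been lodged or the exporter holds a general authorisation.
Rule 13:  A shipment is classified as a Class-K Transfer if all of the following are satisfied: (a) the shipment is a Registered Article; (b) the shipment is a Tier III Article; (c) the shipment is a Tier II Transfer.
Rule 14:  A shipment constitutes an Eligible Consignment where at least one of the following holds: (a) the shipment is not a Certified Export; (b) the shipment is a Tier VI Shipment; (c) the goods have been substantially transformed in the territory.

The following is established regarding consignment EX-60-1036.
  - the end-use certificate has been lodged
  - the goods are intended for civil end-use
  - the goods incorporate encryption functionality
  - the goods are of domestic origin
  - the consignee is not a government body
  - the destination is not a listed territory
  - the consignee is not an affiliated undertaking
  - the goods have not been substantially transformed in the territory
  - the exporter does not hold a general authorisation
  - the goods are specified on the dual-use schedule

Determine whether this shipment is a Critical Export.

No

rule 7 — Registered Article: [the goods are of domestic origin? yes] AND [the end-use certificate has been lodged? yes] AND [the goods are intended for civil end-use? yes] → satisfied.
rule 4 — Tier III Article: [the consignee is not an affiliated undertaking? yes] AND [the consignee is a government body? no] → not satisfied.
rule 3 — Tier II Transfer: [the consignee is a government body? no] OR [the exporter does not hold a general authorisation? yes] → satisfied.
rule 13 — Class-K Transfer: [Registered Article (rule 7)? yes] AND [Tier III Article (rule 4)? no] AND [Tier II Transfer (rule 3)? yes] → not satisfied.
rule 2 — Essential Item: the destination is not a listed territory? yes; the goods incorporate encryption functionality? yes; the goods are specified on the dual-use schedule? yes — 3 of 3 hold (need ≥2) → satisfied.
rule 8 — Permitted Consignment: [the goods are intended for civil end-use? yes] AND [no end-use certificate has been lodged? no] AND [the goods have been substantially transformed in the territory? no] → not satisfied.
rule 10 — Class-D Shipment: [Essential Item (rule 2)? yes] AND [Permitted Consignment (rule 8)? no] → not satisfied.
rule 9 — Certified Export: [the goods are of domestic origin? yes] OR [the goods are not specified on the dual-use schedule? no] OR [the consignee is not a government body? yes] → satisfied.
rule 6 — Tier VI Shipment: [the consignee is not an affiliated undertaking? yes] AND [the goods are of domestic origin? yes] AND [the goods are intended for military end-use? no] → not satisfied.
rule 14 — Eligible Consignment: [not a Certified Export (rule 9)? no] OR [Tier VI Shipment (rule 6)? no] OR [the goods have been substantially transformed in the territory? no] → not satisfied.
rule 1 — Critical Export: Class-K Transfer (rule 13)? no; Class-D Shipment (rule 10)? no; not an Eligible Consignment (rule 14)? yes — 1 of 3 hold (need ≥2) → not satisfied.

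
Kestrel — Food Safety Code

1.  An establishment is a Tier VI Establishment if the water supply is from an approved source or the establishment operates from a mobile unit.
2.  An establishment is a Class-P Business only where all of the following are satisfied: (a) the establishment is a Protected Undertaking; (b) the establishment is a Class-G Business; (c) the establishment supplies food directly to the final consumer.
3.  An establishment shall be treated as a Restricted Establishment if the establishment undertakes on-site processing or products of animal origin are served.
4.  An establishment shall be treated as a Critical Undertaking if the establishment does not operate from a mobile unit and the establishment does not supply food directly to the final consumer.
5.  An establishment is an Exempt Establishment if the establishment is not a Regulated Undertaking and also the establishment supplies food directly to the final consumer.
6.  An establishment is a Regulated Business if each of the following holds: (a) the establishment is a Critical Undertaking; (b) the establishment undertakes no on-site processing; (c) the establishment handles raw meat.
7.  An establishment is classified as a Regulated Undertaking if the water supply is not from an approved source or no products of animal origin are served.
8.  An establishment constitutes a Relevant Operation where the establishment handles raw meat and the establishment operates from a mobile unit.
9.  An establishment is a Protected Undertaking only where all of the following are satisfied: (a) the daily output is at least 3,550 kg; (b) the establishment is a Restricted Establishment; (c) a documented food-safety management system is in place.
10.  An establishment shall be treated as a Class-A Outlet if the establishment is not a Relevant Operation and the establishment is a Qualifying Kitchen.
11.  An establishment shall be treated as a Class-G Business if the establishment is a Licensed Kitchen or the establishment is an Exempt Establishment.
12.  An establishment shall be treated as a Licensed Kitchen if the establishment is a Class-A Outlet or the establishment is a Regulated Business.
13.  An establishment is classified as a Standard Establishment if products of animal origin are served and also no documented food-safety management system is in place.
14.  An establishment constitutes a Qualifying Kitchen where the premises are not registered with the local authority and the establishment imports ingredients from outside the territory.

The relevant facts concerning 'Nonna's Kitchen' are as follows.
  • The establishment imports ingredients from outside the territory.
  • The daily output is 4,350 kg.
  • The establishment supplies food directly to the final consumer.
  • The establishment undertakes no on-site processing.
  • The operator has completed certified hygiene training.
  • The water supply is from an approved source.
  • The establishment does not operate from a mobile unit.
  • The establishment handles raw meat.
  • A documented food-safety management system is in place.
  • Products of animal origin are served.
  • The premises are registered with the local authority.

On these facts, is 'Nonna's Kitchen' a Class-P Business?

Yes

paragraph 3 — Restricted Establishment: [the establishment undertakes on-site processing? no] OR [products of animal origin are served? yes] → satisfied.
paragraph 9 — Protected Undertaking: [daily output: 4,350 kg ≥ 3,550 kg? yes] AND [Restricted Establishment (paragraph 3)? yes] AND [a documented food-safety management system is in place? yes] → satisfied.
paragraph 8 — Relevant Operation: [the establishment handles raw meat? yes] AND [the establishment operates from a mobile unit? no] → not satisfied.
paragraph 14 — Qualifying Kitchen: [the premises are not registered with the local authority? no] AND [the establishment imports ingredients from outside the territory? yes] → not satisfied.
paragraph 10 — Class-A Outlet: [not a Relevant Operation (paragraph 8)? yes] AND [Qualifying Kitchen (paragraph 14)? no] → not satisfied.
paragraph 4 — Critical Undertaking: [the establishment does not operate from a mobile unit? yes] AND [the establishment does not supply food directly to the final consumer? no] → not satisfied.
paragraph 6 — Regulated Business: [Critical Undertaking (paragraph 4)? no] AND [the establishment undertakes no on-site processing? yes] AND [the establishment handles raw meat? yes] → not satisfied.
paragraph 12 — Licensed Kitchen: [Class-A Outlet (paragraph 10)? no] OR [Regulated Business (paragraph 6)? no] → not satisfied.
paragraph 7 — Regulated Undertaking: [the water supply is not from an approved source? no] OR [no products of animal origin are served? no] → not satisfied.
paragraph 5 — Exempt Establishment: [not a Regulated Undertaking (paragraph 7)? yes] AND [the establishment supplies food directly to the final consumer? yes] → satisfied.
paragraph 11 — Class-G Business: [Licensed Kitchen (paragraph 12)? no] OR [Exempt Establishment (paragraph 5)? yes] → satisfied.
paragraph 2 — Class-P Business: [Protected Undertaking (paragraph 9)? yes] AND [Class-G Business (paragraph 11)? yes] AND [the establishment supplies food directly to the final consumer? yes] → satisfied.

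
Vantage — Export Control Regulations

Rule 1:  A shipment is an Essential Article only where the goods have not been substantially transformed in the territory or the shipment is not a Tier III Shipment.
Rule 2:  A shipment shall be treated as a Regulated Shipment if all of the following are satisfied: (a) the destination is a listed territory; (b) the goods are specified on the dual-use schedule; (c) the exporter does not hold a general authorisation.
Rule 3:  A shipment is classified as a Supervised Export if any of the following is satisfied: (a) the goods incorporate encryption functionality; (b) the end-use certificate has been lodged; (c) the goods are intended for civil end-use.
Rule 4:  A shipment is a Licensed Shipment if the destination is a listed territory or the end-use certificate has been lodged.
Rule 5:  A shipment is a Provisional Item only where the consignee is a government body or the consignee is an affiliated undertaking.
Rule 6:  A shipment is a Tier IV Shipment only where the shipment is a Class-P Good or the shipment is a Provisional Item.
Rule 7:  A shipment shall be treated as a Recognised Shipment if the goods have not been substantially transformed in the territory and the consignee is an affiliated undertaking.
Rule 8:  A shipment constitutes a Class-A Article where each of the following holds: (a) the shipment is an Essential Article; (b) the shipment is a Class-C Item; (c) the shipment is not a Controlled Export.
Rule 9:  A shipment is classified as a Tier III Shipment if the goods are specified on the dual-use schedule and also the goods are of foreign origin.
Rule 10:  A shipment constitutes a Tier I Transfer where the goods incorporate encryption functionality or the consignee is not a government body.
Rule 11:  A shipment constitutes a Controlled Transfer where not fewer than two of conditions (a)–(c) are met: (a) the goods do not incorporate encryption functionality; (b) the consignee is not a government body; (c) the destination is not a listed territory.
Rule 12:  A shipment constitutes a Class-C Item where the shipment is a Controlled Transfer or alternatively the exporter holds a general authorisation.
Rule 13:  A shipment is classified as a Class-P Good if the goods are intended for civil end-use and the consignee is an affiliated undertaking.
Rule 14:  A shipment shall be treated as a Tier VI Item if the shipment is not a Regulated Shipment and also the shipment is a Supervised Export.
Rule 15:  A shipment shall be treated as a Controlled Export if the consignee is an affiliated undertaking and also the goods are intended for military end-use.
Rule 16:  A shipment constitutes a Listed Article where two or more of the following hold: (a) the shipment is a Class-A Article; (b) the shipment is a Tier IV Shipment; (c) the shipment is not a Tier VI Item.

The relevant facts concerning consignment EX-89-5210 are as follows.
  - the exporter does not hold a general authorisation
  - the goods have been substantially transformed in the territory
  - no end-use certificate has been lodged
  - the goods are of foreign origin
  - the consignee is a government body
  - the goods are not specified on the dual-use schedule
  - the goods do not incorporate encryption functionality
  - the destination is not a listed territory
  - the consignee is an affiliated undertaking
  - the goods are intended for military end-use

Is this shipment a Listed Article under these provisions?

rule 9 — Tier III Shipment: [the goods are specified on the dual-use schedule? no] AND [the goods are of foreign origin? yes] → not satisfied.
rule 1 — Essential Article: [the goods have not been substantially transformed in the territory? no] OR [not a Tier III Shipment (rule 9)? yes] → satisfied.
rule 11 — Controlled Transfer: the goods do not incorporate encryption functionality? yes; the consignee is not a government body? no; the destination is not a listed territory? yes — 2 of 3 hold (need ≥2) → satisfied.
rule 12 — Class-C Item: [Controlled Transfer (rule 11)? yes] OR [the exporter holds a general authorisation? no] → satisfied.
rule 15 — Controlled Export: [the consignee is an affiliated undertaking? yes] AND [the goods are intended for military end-use? yes] → satisfied.
rule 8 — Class-A Article: [Essential Article (rule 1)? yes] AND [Class-C Item (rule 12)? yes] AND [not a Controlled Export (rule 15)? no] → not satisfied.
rule 13 — Class-P Good: [the goods are intended for civil end-use? no] AND [the consignee is an affiliated undertaking? yes] → not satisfied.
rule 5 — Provisional Item: [the consignee is a government body? yes] OR [the consignee is an affiliated undertaking? yes] → satisfied.
rule 6 — Tier IV Shipment: [Class-P Good (rule 13)? no] OR [Provisional Item (rule 5)? yes] → satisfied.
rule 2 — Regulated Shipment: [the destination is a listed territory? no] AND [the goods are specified on the dual-use schedule? no] AND [the exporter does not hold a general authorisation? yes] → not satisfied.
rule 3 — Supervised Export: [the goods incorporate encryption functionality? no] OR [the end-use certificate has been lodged? no] OR [the goods are intended for civil end-use? no] → not satisfied.
rule 14 — Tier VI Item: [not a Regulated Shipment (rule 2)? yes] AND [Supervised Export (rule 3)? no] → not satisfied.
rule 16 — Listed Article: Class-A Article (rule 8)? no; Tier IV Shipment (rule 6)? yes; not a Tier VI Item (rule 14)? yes — 2 of 3 hold (need ≥2) → satisfied.

Yes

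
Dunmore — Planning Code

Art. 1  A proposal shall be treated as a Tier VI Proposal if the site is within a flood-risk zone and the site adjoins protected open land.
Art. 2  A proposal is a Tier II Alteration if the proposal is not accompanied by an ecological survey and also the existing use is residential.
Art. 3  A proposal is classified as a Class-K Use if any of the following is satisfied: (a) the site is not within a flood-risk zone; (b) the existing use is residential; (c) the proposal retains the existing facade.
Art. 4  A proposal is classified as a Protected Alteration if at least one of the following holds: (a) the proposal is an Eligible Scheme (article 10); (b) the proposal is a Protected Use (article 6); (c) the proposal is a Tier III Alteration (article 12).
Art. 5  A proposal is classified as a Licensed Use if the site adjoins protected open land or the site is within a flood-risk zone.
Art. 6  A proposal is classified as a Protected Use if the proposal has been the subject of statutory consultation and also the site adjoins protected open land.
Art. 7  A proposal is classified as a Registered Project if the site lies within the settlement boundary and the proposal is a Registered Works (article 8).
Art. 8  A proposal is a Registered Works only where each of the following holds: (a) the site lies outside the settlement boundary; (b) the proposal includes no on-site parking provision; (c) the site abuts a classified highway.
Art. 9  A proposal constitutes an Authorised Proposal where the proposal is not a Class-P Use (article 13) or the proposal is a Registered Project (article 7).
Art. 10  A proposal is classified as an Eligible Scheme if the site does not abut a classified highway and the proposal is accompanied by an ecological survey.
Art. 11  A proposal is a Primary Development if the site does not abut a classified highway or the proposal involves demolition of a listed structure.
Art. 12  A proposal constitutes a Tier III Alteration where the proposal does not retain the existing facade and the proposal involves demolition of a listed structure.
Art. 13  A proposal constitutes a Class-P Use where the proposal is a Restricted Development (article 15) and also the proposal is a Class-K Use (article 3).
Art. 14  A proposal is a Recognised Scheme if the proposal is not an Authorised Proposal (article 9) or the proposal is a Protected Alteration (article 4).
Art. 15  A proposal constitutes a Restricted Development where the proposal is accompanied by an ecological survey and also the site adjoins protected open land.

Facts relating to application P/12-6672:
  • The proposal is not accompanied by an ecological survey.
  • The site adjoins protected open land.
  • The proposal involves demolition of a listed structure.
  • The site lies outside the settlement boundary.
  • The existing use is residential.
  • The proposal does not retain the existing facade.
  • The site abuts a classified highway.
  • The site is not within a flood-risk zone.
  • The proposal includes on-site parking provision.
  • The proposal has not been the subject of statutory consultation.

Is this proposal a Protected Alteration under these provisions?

article 10 — Eligible Scheme: [the site does not abut a classified highway? no] AND [the proposal is accompanied by an ecological survey? no] → not satisfied.
article 6 — Protected Use: [the proposal has been the subject of statutory consultation? no] AND [the site adjoins protected open land? yes] → not satisfied.
article 12 — Tier III Alteration: [the proposal does not retain the existing facade? yes] AND [the proposal involves demolition of a listed structure? yes] → satisfied.
article 4 — Protected Alteration: [Eligible Scheme (article 10)? no] OR [Protected Use (article 6)? no] OR [Tier III Alteration (article 12)? yes] → satisfied.

Yes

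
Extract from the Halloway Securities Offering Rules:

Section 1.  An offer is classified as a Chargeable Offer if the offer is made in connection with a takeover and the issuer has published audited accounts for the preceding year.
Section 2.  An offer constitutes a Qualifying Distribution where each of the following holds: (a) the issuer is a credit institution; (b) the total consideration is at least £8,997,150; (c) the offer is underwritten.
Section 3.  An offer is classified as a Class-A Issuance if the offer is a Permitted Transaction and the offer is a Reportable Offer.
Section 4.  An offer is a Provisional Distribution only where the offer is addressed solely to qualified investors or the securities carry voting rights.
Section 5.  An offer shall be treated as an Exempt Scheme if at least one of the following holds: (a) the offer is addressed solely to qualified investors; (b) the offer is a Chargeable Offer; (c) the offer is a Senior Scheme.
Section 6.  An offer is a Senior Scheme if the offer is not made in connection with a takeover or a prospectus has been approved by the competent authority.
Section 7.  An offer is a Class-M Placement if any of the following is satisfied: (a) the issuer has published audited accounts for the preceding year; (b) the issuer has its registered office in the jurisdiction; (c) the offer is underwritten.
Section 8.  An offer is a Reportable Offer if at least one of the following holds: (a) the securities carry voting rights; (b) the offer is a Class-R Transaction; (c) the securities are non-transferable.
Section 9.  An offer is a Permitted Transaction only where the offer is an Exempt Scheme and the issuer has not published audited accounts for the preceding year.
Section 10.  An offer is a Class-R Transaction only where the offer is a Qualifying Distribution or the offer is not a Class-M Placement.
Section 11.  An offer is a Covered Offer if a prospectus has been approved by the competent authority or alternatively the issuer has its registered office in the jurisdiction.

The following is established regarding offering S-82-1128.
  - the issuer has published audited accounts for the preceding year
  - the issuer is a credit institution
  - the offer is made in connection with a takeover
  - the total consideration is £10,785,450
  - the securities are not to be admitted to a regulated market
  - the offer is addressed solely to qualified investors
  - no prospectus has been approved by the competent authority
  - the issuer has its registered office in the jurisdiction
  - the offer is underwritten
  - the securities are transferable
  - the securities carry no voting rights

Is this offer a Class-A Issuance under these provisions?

section 1 — Chargeable Offer: [the offer is made in connection with a takeover? yes] AND [the issuer has published audited accounts for the preceding year? yes] → satisfied.
section 6 — Senior Scheme: [the offer is not made in connection with a takeover? no] OR [a prospectus has been approved by the competent authority? no] → not satisfied.
section 5 — Exempt Scheme: [the offer is addressed solely to qualified investors? yes] OR [Chargeable Offer (section 1)? yes] OR [Senior Scheme (section 6)? no] → satisfied.
section 9 — Permitted Transaction: [Exempt Scheme (section 5)? yes] AND [the issuer has not published audited accounts for the preceding year? no] → not satisfied.
section 2 — Qualifying Distribution: [the issuer is a credit institution? yes] AND [total consideration: £10,785,450 ≥ £8,997,150? yes] AND [the offer is underwritten? yes] → satisfied.
section 7 — Class-M Placement: [the issuer has published audited accounts for the preceding year? yes] OR [the issuer has its registered office in the jurisdiction? yes] OR [the offer is underwritten? yes] → satisfied.
section 10 — Class-R Transaction: [Qualifying Distribution (section 2)? yes] OR [not a Class-M Placement (section 7)? no] → satisfied.
section 8 — Reportable Offer: [the securities carry voting rights? no] OR [Class-R Transaction (section 10)? yes] OR [the securities are non-transferable? no] → satisfied.
section 3 — Class-A Issuance: [Permitted Transaction (section 9)? no] AND [Reportable Offer (section 8)? yes] → not satisfied.

No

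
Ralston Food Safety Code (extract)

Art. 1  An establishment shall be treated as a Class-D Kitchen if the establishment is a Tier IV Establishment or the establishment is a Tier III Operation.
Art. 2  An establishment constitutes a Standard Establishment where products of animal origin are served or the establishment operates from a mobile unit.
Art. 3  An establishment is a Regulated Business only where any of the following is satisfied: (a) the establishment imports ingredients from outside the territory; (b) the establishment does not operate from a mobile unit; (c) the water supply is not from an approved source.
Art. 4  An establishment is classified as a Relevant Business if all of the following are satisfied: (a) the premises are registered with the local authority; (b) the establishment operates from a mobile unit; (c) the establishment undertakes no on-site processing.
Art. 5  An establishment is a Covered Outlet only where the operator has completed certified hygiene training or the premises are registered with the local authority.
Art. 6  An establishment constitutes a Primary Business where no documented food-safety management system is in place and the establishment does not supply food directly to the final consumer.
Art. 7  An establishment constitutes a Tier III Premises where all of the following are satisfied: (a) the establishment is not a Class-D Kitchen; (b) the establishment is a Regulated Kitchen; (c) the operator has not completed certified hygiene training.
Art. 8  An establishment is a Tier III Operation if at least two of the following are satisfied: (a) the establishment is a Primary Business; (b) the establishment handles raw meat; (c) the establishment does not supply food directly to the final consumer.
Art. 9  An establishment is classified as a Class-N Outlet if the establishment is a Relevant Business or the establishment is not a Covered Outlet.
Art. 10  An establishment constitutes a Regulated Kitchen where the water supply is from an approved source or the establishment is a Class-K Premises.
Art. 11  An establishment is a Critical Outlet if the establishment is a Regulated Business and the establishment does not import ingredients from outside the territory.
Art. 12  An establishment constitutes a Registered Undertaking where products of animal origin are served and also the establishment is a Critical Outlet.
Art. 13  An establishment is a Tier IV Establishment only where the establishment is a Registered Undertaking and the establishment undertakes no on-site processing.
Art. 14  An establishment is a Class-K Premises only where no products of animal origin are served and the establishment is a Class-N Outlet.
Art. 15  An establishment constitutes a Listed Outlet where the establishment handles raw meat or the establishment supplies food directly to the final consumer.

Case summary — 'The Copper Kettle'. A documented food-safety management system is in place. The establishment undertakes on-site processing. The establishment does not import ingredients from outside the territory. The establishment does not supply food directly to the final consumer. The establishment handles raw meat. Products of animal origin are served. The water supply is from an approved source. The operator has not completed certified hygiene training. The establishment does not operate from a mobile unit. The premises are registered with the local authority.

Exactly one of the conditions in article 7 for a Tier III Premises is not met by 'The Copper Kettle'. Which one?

Class-D Kitchen

Under article 3: the establishment imports ingredients from outside the territory? no; or the establishment does not operate from a mobile unit? yes; or the water supply is not from an approved source? no. So the establishment is a Regulated Business.
Under article 11: Regulated Business (article 3)? yes; and the establishment does not import ingredients from outside the territory? yes. So the establishment is a Critical Outlet.
Under article 12: products of animal origin are served? yes; and Critical Outlet (article 11)? yes. So the establishment is a Registered Undertaking.
Under article 13: Registered Undertaking (article 12)? yes; and the establishment undertakes no on-site processing? no. So the establishment is not a Tier IV Establishment.
Under article 6: no documented food-safety management system is in place? no; and the establishment does not supply food directly to the final consumer? yes. So the establishment is not a Primary Business.
Under article 8: Primary Business (article 6)? no; the establishment handles raw meat? yes; the establishment does not supply food directly to the final consumer? yes — 2 of 3 hold (need ≥2) → satisfied.
Under article 1: Tier IV Establishment (article 13)? no; or Tier III Operation (article 8)? yes. So the establishment is a Class-D Kitchen.
Under article 4: the premises are registered with the local authority? yes; and the establishment operates from a mobile unit? no; and the establishment undertakes no on-site processing? no. So the establishment is not a Relevant Business.
Under article 5: the operator has completed certified hygiene training? no; or the premises are registered with the local authority? yes. So the establishment is a Covered Outlet.
Under article 9: Relevant Business (article 4)? no; or not a Covered Outlet (article 5)? no. So the establishment is not a Class-N Outlet.
Under article 14: no products of animal origin are served? no; and Class-N Outlet (article 9)? no. So the establishment is not a Class-K Premises.
Under article 10: the water supply is from an approved source? yes; or Class-K Premises (article 14)? no. So the establishment is a Regulated Kitchen.
Under article 7: not a Class-D Kitchen (article 1)? no; and Regulated Kitchen (article 10)? yes; and the operator has not completed certified hygiene training? yes. So the establishment is not a Tier III Premises.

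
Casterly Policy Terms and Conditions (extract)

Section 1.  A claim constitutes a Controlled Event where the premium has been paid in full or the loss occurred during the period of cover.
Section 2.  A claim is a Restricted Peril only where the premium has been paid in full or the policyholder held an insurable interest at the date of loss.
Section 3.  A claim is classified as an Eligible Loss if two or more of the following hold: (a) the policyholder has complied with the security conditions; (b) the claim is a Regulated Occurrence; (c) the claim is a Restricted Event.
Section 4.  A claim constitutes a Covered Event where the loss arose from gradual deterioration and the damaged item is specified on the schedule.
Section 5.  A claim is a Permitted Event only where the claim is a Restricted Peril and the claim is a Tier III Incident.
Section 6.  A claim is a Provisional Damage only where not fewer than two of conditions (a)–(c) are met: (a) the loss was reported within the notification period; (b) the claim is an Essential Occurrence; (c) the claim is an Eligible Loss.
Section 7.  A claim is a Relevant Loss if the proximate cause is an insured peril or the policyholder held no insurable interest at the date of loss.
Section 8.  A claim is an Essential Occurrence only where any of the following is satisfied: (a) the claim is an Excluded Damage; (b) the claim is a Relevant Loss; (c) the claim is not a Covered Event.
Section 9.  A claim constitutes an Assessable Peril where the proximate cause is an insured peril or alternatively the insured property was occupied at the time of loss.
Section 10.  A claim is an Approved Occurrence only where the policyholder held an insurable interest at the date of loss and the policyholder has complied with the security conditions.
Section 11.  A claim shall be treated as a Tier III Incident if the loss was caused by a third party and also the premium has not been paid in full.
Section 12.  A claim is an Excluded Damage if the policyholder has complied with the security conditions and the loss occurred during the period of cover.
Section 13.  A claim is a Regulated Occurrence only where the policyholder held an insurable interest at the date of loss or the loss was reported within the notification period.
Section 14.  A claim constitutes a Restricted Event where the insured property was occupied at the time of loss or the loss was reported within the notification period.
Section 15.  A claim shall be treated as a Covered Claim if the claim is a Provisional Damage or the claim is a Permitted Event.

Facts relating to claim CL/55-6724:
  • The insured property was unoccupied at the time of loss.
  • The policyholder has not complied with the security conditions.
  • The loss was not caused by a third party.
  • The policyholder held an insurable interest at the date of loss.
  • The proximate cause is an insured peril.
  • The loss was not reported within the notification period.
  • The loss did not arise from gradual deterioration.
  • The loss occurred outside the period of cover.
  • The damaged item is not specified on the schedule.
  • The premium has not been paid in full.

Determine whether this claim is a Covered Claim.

No

Under section 12: the policyholder has complied with the security conditions? no; and the loss occurred during the period of cover? no. So the claim is not an Excluded Damage.
Under section 7: the proximate cause is an insured peril? yes; or the policyholder held no insurable interest at the date of loss? no. So the claim is a Relevant Loss.
Under section 4: the loss arose from gradual deterioration? no; and the damaged item is specified on the schedule? no. So the claim is not a Covered Event.
Under section 8: Excluded Damage (section 12)? no; or Relevant Loss (section 7)? yes; or not a Covered Event (section 4)? yes. So the claim is an Essential Occurrence.
Under section 13: the policyholder held an insurable interest at the date of loss? yes; or the loss was reported within the notification period? no. So the claim is a Regulated Occurrence.
Under section 14: the insured property was occupied at the time of loss? no; or the loss was reported within the notification period? no. So the claim is not a Restricted Event.
Under section 3: the policyholder has complied with the security conditions? no; Regulated Occurrence (section 13)? yes; Restricted Event (section 14)? no — 1 of 3 hold (need ≥2) → not satisfied.
Under section 6: the loss was reported within the notification period? no; Essential Occurrence (section 8)? yes; Eligible Loss (section 3)? no — 1 of 3 hold (need ≥2) → not satisfied.
Under section 2: the premium has been paid in full? no; or the policyholder held an insurable interest at the date of loss? yes. So the claim is a Restricted Peril.
Under section 11: the loss was caused by a third party? no; and the premium has not been paid in full? yes. So the claim is not a Tier III Incident.
Under section 5: Restricted Peril (section 2)? yes; and Tier III Incident (section 11)? no. So the claim is not a Permitted Event.
Under section 15: Provisional Damage (section 6)? no; or Permitted Event (section 5)? no. So the claim is not a Covered Claim.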